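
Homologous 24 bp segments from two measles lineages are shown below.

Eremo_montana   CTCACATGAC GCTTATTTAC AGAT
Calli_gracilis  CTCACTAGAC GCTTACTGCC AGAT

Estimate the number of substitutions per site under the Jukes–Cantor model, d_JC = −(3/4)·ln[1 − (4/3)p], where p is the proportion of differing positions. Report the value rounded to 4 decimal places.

Differing sites — 6:A/T; 7:T/A; 16:T/C; 18:T/G; 19:A/C.
p = 5/24 = 0.208333.
d = −0.75 · ln(1 − (4/3)·0.208333) = −0.75 · ln(0.722223) = −0.75 · (-0.325421) = 0.2441.

0.2441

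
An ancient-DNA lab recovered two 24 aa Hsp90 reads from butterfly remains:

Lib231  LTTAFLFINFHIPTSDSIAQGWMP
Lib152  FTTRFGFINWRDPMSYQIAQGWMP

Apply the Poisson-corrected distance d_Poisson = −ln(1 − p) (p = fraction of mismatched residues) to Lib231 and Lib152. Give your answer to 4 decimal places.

Mismatches occur at site 1 (L↔F), site 4 (A↔R), site 6 (L↔G), site 10 (F↔W), site 11 (H↔R), site 12 (I↔D), site 14 (T↔M), site 16 (D↔Y), site 17 (S↔Q).
p = 9/24 = 0.375000.
d = −ln(1 − 0.375000) = −ln(0.625000) = 0.4700.

0.4700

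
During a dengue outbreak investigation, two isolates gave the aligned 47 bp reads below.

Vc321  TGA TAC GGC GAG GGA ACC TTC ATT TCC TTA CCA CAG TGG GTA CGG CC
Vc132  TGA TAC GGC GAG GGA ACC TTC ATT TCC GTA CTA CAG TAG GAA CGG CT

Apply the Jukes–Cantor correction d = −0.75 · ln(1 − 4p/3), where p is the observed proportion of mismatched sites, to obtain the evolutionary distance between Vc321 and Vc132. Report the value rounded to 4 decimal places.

0.1147

Differing sites — 28:T/G; 32:C/T; 38:G/A; 41:T/A; 47:C/T.
p = 5/47 = 0.106383.
d = −0.75 · ln(1 − (4/3)·0.106383) = −0.75 · ln(0.858156) = −0.75 · (-0.152969) = 0.1147.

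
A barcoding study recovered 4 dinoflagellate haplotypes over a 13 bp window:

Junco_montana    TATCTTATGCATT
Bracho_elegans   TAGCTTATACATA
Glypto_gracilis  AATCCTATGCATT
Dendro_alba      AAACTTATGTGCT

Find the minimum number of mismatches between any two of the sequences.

2

Pairwise Hamming distances:
  Junco_montana vs Bracho_elegans: 3
  Junco_montana vs Glypto_gracilis: 2
  Junco_montana vs Dendro_alba: 5
  Bracho_elegans vs Glypto_gracilis: 5
  Bracho_elegans vs Dendro_alba: 7
  Glypto_gracilis vs Dendro_alba: 5
The smallest is 2, between Junco_montana and Glypto_gracilis.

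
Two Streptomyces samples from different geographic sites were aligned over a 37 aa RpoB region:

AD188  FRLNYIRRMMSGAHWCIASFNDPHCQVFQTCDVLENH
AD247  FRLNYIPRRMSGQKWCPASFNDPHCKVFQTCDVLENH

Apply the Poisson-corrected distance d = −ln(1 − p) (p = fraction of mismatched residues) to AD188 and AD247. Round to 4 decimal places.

Differing sites — 7:R/P; 9:M/R; 13:A/Q; 14:H/K; 17:I/P; 26:Q/K.
p = 6/37 = 0.162162.
d = −ln(1 − 0.162162) = −ln(0.837838) = 0.1769.

0.1769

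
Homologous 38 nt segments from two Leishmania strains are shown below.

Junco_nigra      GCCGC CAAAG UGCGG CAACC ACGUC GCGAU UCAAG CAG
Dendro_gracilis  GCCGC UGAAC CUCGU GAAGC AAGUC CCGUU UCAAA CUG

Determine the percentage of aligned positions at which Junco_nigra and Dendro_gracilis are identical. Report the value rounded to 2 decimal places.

65.79%

The sequences differ at positions 6 (C/U), 7 (A/G), 10 (G/C), 11 (U/C), 12 (G/U), 15 (G/U), 16 (C/G), 19 (C/G), 22 (C/A), 26 (G/C), 29 (A/U), 35 (G/A), 37 (A/U).
25 of the 38 sites match, so the percent identity is 25/38 × 100 = 65.79%.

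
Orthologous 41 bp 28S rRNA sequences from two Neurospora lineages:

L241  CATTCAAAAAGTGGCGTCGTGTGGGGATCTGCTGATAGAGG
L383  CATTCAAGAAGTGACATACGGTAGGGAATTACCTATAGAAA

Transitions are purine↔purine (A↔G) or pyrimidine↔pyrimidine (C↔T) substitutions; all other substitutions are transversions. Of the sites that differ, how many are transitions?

Differing sites — 8:A/G (Ti); 14:G/A (Ti); 16:G/A (Ti); 18:C/A (Tv); 19:G/C (Tv); 20:T/G (Tv); 23:G/A (Ti); 28:T/A (Tv); 29:C/T (Ti); 31:G/A (Ti); 33:T/C (Ti); 34:G/T (Tv); 40:G/A (Ti); 41:G/A (Ti).
Of the 14 differences, 9 transitions and 5 transversions, so the answer is 9.

9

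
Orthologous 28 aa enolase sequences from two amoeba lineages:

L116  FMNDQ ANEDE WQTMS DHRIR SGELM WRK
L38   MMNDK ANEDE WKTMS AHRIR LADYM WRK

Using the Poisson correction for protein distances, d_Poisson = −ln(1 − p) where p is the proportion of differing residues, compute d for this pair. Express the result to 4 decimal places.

Differing sites — 1:F/M; 5:Q/K; 12:Q/K; 16:D/A; 21:S/L; 22:G/A; 23:E/D; 24:L/Y.
p = 8/28 = 0.285714.
d = −ln(1 − 0.285714) = −ln(0.714286) = 0.3365.

0.3365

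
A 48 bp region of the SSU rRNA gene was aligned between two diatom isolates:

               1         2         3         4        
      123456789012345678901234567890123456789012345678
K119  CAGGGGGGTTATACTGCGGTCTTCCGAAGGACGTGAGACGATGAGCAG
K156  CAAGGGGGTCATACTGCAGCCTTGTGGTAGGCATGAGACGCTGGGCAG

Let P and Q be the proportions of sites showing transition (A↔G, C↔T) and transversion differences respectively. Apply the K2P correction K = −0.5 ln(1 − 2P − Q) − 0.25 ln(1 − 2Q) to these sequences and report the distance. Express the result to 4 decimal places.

0.3595

The sequences differ at positions 3 (G/A, transition), 10 (T/C, transition), 18 (G/A, transition), 20 (T/C, transition), 24 (C/G, transversion), 25 (C/T, transition), 27 (A/G, transition), 28 (A/T, transversion), 29 (G/A, transition), 31 (A/G, transition), 33 (G/A, transition), 41 (A/C, transversion), 44 (A/G, transition).
Of the 13 differences, 10 transitions and 3 transversions over 48 sites: P = 10/48 = 0.208333, Q = 3/48 = 0.062500.
d = −0.5·ln(0.520834) − 0.25·ln(0.875000) = −0.5·(-0.652324) − 0.25·(-0.133531) = 0.3595.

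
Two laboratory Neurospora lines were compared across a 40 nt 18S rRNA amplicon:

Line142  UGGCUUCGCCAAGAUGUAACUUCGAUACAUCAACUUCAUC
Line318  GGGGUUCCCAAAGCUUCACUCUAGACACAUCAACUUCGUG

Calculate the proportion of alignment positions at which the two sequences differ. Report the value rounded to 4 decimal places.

0.3500

The sequences differ at positions 1 (U/G), 4 (C/G), 8 (G/C), 10 (C/A), 14 (A/C), 16 (G/U), 17 (U/C), 19 (A/C), 20 (C/U), 21 (U/C), 23 (C/A), 26 (U/C), 38 (A/G), 40 (C/G).
There are 14 differences over 40 sites, so p = 14/40 = 0.3500.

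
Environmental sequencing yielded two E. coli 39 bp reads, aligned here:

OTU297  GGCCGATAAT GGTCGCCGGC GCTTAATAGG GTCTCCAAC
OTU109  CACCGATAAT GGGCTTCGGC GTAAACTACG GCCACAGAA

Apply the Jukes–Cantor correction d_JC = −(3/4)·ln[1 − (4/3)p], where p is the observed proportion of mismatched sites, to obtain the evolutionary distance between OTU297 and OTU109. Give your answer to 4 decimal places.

The sequences differ at positions 1 (G/C), 2 (G/A), 13 (T/G), 15 (G/T), 16 (C/T), 22 (C/T), 23 (T/A), 24 (T/A), 26 (A/C), 29 (G/C), 32 (T/C), 34 (T/A), 36 (C/A), 37 (A/G), 39 (C/A).
p = 15/39 = 0.384615.
d = −0.75 · ln(1 − (4/3)·0.384615) = −0.75 · ln(0.487180) = −0.75 · (-0.719122) = 0.5393.

0.5393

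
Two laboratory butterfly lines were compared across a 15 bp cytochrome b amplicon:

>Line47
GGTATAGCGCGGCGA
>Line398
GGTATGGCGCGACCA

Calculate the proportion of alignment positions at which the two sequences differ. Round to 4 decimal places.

Differing sites — 6:A/G; 12:G/A; 14:G/C.
There are 3 differences over 15 sites, so p = 3/15 = 0.2000.

0.2000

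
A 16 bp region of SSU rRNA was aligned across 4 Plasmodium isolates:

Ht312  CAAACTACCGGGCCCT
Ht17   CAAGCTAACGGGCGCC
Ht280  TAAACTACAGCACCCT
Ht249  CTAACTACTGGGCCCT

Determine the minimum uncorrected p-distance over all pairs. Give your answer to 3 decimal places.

Pairwise Hamming distances:
  Ht312 vs Ht17: 4
  Ht312 vs Ht280: 4
  Ht312 vs Ht249: 2
  Ht17 vs Ht280: 8
  Ht17 vs Ht249: 6
  Ht280 vs Ht249: 5
The smallest is 2 mismatches, between Ht312 and Ht249; p = 2/16 = 0.125.

0.125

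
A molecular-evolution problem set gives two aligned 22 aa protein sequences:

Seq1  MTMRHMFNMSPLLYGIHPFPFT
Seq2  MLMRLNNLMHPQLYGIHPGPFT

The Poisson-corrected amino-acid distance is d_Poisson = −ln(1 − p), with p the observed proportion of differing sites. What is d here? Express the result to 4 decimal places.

Mismatches occur at site 2 (T/L), site 5 (H/L), site 6 (M/N), site 7 (F/N), site 8 (N/L), site 10 (S/H), site 12 (L/Q), site 19 (F/G).
p = 8/22 = 0.363636.
d = −ln(1 − 0.363636) = −ln(0.636364) = 0.4520.

0.4520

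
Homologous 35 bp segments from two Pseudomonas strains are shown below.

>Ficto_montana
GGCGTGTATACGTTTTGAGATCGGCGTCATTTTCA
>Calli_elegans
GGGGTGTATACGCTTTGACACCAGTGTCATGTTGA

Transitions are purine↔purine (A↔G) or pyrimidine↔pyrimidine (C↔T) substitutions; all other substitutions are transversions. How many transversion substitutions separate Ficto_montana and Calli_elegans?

The sequences differ at positions 3 (C/G, transversion), 13 (T/C, transition), 19 (G/C, transversion), 21 (T/C, transition), 23 (G/A, transition), 25 (C/T, transition), 31 (T/G, transversion), 34 (C/G, transversion).
Of the 8 differences, 4 transitions and 4 transversions, so the answer is 4.

4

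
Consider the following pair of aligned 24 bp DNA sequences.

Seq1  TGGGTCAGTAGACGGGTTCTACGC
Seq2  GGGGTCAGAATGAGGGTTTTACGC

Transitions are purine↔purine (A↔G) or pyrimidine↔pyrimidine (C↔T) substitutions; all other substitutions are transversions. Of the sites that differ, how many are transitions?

Differing sites — 1:T/G (Tv); 9:T/A (Tv); 11:G/T (Tv); 12:A/G (Ti); 13:C/A (Tv); 19:C/T (Ti).
Of the 6 differences, 2 transitions and 4 transversions, so the answer is 2.

2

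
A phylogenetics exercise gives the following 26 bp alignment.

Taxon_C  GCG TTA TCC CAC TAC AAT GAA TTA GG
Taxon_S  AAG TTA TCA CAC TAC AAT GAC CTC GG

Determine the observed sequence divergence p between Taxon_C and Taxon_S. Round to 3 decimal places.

0.231

Mismatches occur at site 1 (G→A), site 2 (C→A), site 9 (C→A), site 21 (A→C), site 22 (T→C), site 24 (A→C).
There are 6 differences over 26 sites, so p = 6/26 = 0.231.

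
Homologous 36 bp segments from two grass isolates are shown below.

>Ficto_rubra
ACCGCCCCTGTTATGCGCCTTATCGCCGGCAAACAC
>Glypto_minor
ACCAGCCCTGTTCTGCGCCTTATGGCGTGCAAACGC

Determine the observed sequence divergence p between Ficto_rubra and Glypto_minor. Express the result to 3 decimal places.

The sequences differ at positions 4 (G/A), 5 (C/G), 13 (A/C), 24 (C/G), 27 (C/G), 28 (G/T), 35 (A/G).
There are 7 differences over 36 sites, so p = 7/36 = 0.194.

0.194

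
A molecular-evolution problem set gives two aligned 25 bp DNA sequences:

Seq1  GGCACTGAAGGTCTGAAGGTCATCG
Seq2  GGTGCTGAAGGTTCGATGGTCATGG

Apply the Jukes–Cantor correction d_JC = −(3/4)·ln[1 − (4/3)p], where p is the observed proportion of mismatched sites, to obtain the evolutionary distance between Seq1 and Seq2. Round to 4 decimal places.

0.2892

Differing sites — 3:C/T; 4:A/G; 13:C/T; 14:T/C; 17:A/T; 24:C/G.
p = 6/25 = 0.240000.
d = −0.75 · ln(1 − (4/3)·0.240000) = −0.75 · ln(0.680000) = −0.75 · (-0.385662) = 0.2892.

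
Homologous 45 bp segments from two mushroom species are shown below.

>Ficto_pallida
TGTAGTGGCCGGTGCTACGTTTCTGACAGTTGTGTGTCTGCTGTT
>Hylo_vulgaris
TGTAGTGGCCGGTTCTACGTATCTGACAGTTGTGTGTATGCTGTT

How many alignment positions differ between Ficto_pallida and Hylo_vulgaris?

3

Differing sites — 14:G/T; 21:T/A; 38:C/A.
That gives 3 mismatches out of 45 aligned sites, so the Hamming distance is 3.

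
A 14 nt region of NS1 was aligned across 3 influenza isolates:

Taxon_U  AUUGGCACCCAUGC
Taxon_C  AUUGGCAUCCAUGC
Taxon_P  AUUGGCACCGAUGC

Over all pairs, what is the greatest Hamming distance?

Pairwise Hamming distances:
  Taxon_U vs Taxon_C: 1
  Taxon_U vs Taxon_P: 1
  Taxon_C vs Taxon_P: 2
The largest is 2, between Taxon_C and Taxon_P.

2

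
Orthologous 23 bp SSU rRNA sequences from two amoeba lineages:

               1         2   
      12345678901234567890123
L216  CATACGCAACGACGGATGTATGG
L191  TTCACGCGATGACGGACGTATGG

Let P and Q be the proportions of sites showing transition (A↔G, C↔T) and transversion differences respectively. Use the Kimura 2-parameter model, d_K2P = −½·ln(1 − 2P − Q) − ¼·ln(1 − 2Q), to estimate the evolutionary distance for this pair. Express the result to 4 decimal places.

Differing sites — 1:C/T (Ti); 2:A/T (Tv); 3:T/C (Ti); 8:A/G (Ti); 10:C/T (Ti); 17:T/C (Ti).
Of the 6 differences, 5 transitions and 1 transversion over 23 sites: P = 5/23 = 0.217391, Q = 1/23 = 0.043478.
d = −0.5·ln(0.521740) − 0.25·ln(0.913044) = −0.5·(-0.650586) − 0.25·(-0.090971) = 0.3480.

0.3480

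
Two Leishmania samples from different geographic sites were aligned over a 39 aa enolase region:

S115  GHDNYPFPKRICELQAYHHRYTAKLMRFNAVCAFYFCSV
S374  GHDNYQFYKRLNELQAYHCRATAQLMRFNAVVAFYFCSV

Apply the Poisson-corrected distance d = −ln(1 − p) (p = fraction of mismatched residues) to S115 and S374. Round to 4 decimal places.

0.2296

The sequences differ at positions 6 (P/Q), 8 (P/Y), 11 (I/L), 12 (C/N), 19 (H/C), 21 (Y/A), 24 (K/Q), 32 (C/V).
p = 8/39 = 0.205128.
d = −ln(1 − 0.205128) = −ln(0.794872) = 0.2296.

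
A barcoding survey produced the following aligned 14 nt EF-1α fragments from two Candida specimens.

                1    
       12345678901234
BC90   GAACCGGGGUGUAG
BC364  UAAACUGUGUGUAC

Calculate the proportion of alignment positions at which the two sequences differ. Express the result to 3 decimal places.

0.357

Differing sites — 1:G/U; 4:C/A; 6:G/U; 8:G/U; 14:G/C.
There are 5 differences over 14 sites, so p = 5/14 = 0.357.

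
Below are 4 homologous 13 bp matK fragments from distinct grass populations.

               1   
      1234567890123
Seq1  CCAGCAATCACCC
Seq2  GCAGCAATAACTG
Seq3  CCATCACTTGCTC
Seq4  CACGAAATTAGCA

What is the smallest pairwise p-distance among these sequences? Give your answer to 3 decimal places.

0.308

Pairwise Hamming distances:
  Seq1 vs Seq2: 4
  Seq1 vs Seq3: 5
  Seq1 vs Seq4: 6
  Seq2 vs Seq3: 6
  Seq2 vs Seq4: 8
  Seq3 vs Seq4: 9
The smallest is 4 mismatches, between Seq1 and Seq2; p = 4/13 = 0.308.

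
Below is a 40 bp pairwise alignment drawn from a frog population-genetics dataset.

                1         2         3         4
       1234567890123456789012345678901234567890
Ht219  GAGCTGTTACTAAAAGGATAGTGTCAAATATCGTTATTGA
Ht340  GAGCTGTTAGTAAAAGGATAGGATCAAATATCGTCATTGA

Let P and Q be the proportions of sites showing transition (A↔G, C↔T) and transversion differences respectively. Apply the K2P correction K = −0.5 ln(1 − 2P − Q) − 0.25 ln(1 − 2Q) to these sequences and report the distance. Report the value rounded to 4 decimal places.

Mismatches occur at site 10 (C→G, transversion), site 22 (T→G, transversion), site 23 (G→A, transition), site 35 (T→C, transition).
Of the 4 differences, 2 transitions and 2 transversions over 40 sites: P = 2/40 = 0.050000, Q = 2/40 = 0.050000.
d = −0.5·ln(0.850000) − 0.25·ln(0.900000) = −0.5·(-0.162519) − 0.25·(-0.105361) = 0.1076.

0.1076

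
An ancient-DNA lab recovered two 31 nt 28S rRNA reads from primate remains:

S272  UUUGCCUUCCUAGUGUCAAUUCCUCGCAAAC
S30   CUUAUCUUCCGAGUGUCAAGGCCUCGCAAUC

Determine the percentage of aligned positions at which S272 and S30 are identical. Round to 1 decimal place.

77.4%

Differing sites — 1:U/C; 4:G/A; 5:C/U; 11:U/G; 20:U/G; 21:U/G; 30:A/U.
24 of the 31 sites match, so the percent identity is 24/31 × 100 = 77.4%.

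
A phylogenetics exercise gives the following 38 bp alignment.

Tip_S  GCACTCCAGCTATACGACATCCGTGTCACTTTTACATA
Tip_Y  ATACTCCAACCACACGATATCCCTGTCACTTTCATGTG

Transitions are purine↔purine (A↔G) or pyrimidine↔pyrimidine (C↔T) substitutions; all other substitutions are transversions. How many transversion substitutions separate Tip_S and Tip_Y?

1

Differing sites — 1:G/A (Ti); 2:C/T (Ti); 9:G/A (Ti); 11:T/C (Ti); 13:T/C (Ti); 18:C/T (Ti); 23:G/C (Tv); 33:T/C (Ti); 35:C/T (Ti); 36:A/G (Ti); 38:A/G (Ti).
Of the 11 differences, 10 transitions and 1 transversion, so the answer is 1.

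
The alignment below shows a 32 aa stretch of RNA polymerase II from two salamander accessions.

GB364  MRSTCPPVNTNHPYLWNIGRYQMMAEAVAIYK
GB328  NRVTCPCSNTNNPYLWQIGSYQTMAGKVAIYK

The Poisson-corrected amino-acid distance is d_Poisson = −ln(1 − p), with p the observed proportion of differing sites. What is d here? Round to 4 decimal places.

0.3747

The sequences differ at positions 1 (M/N), 3 (S/V), 7 (P/C), 8 (V/S), 12 (H/N), 17 (N/Q), 20 (R/S), 23 (M/T), 26 (E/G), 27 (A/K).
p = 10/32 = 0.312500.
d = −ln(1 − 0.312500) = −ln(0.687500) = 0.3747.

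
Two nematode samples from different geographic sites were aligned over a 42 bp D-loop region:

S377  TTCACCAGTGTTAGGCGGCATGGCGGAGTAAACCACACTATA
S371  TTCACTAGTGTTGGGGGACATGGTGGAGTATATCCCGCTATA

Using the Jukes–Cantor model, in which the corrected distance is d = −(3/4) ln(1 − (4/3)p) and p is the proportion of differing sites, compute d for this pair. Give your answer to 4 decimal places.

Differing sites — 6:C/T; 13:A/G; 16:C/G; 18:G/A; 24:C/T; 31:A/T; 33:C/T; 35:A/C; 37:A/G.
p = 9/42 = 0.214286.
d = −0.75 · ln(1 − (4/3)·0.214286) = −0.75 · ln(0.714285) = −0.75 · (-0.336473) = 0.2524.

0.2524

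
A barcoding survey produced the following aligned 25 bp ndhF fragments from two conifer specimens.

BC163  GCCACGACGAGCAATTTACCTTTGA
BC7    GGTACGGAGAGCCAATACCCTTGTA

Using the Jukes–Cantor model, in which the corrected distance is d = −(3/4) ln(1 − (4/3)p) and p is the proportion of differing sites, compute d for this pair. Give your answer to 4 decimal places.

Mismatches occur at site 2 (C/G), site 3 (C/T), site 7 (A/G), site 8 (C/A), site 13 (A/C), site 15 (T/A), site 17 (T/A), site 18 (A/C), site 23 (T/G), site 24 (G/T).
p = 10/25 = 0.400000.
d = −0.75 · ln(1 − (4/3)·0.400000) = −0.75 · ln(0.466667) = −0.75 · (-0.762139) = 0.5716.

0.5716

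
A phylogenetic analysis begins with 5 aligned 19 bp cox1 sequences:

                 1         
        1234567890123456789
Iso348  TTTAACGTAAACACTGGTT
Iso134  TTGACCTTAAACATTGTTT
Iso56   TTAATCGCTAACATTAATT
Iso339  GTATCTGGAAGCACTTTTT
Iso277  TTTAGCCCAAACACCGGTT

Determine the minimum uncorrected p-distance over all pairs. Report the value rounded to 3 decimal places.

0.211

Pairwise Hamming distances:
  Iso348 vs Iso134: 5
  Iso348 vs Iso56: 7
  Iso348 vs Iso339: 9
  Iso348 vs Iso277: 4
  Iso134 vs Iso56: 7
  Iso134 vs Iso339: 9
  Iso134 vs Iso277: 7
  Iso56 vs Iso339: 10
  Iso56 vs Iso277: 8
  Iso339 vs Iso277: 11
The smallest is 4 mismatches, between Iso348 and Iso277; p = 4/19 = 0.211.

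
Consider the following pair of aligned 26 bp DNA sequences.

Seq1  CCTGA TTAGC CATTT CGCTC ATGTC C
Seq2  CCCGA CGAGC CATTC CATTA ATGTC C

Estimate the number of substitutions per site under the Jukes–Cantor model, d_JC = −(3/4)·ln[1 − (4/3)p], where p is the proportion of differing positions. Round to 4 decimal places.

Differing sites — 3:T/C; 6:T/C; 7:T/G; 15:T/C; 17:G/A; 18:C/T; 20:C/A.
p = 7/26 = 0.269231.
d = −0.75 · ln(1 − (4/3)·0.269231) = −0.75 · ln(0.641025) = −0.75 · (-0.444687) = 0.3335.

0.3335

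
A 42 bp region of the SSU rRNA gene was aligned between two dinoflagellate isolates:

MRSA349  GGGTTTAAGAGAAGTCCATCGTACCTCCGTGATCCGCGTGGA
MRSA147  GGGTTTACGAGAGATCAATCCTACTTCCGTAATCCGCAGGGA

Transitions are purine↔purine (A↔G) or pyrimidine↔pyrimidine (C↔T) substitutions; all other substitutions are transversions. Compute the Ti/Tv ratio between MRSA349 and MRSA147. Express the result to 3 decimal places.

The sequences differ at positions 8 (A/C, transversion), 13 (A/G, transition), 14 (G/A, transition), 17 (C/A, transversion), 21 (G/C, transversion), 25 (C/T, transition), 31 (G/A, transition), 38 (G/A, transition), 39 (T/G, transversion).
Of the 9 differences, 5 transitions and 4 transversions, so Ti/Tv = 5/4 = 1.250.

1.250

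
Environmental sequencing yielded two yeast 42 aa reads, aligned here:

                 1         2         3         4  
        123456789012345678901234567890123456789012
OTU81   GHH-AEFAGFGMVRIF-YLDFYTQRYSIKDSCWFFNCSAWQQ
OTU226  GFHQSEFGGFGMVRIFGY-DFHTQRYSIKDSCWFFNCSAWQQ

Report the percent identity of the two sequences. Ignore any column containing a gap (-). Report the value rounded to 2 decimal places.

Excluding the 3 gap columns leaves 39 comparable sites.
Mismatches occur at site 2 (H→F), site 5 (A→S), site 8 (A→G), site 22 (Y→H).
35 of the 39 comparable sites match, so the percent identity is 35/39 × 100 = 89.74%.

89.74%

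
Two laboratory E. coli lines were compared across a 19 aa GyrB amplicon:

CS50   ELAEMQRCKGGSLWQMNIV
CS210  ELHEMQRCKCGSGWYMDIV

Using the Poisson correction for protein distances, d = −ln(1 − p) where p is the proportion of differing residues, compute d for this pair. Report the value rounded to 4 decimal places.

The sequences differ at positions 3 (A/H), 10 (G/C), 13 (L/G), 15 (Q/Y), 17 (N/D).
p = 5/19 = 0.263158.
d = −ln(1 − 0.263158) = −ln(0.736842) = 0.3054.

0.3054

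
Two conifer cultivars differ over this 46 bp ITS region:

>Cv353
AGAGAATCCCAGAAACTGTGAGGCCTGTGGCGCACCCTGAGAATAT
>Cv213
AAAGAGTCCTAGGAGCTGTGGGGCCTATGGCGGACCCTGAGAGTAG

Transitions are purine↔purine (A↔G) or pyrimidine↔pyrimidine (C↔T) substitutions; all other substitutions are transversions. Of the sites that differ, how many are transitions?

Mismatches occur at site 2 (G→A, transition), site 6 (A→G, transition), site 10 (C→T, transition), site 13 (A→G, transition), site 15 (A→G, transition), site 21 (A→G, transition), site 27 (G→A, transition), site 33 (C→G, transversion), site 43 (A→G, transition), site 46 (T→G, transversion).
Of the 10 differences, 8 transitions and 2 transversions, so the answer is 8.

8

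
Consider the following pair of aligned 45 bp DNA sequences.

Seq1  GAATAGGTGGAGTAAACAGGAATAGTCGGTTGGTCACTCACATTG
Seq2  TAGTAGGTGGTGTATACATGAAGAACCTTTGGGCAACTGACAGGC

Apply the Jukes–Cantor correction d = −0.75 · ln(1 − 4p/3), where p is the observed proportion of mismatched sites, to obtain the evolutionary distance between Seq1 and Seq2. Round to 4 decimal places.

Differing sites — 1:G/T; 3:A/G; 11:A/T; 15:A/T; 19:G/T; 23:T/G; 25:G/A; 26:T/C; 28:G/T; 29:G/T; 31:T/G; 34:T/C; 35:C/A; 39:C/G; 43:T/G; 44:T/G; 45:G/C.
p = 17/45 = 0.377778.
d = −0.75 · ln(1 − (4/3)·0.377778) = −0.75 · ln(0.496296) = −0.75 · (-0.700583) = 0.5254.

0.5254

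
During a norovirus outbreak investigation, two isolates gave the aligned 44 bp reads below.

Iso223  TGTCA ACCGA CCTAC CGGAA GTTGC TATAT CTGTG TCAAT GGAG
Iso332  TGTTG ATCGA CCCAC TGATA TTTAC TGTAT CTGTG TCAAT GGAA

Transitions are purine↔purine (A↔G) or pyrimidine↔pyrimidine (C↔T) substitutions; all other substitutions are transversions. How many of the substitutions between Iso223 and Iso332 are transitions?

9

The sequences differ at positions 4 (C/T, transition), 5 (A/G, transition), 7 (C/T, transition), 13 (T/C, transition), 16 (C/T, transition), 18 (G/A, transition), 19 (A/T, transversion), 21 (G/T, transversion), 24 (G/A, transition), 27 (A/G, transition), 44 (G/A, transition).
Of the 11 differences, 9 transitions and 2 transversions, so the answer is 9.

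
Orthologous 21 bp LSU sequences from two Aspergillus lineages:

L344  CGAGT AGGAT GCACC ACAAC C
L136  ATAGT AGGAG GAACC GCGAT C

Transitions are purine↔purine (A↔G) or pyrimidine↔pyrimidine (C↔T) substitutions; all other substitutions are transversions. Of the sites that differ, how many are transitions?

Differing sites — 1:C/A (Tv); 2:G/T (Tv); 10:T/G (Tv); 12:C/A (Tv); 16:A/G (Ti); 18:A/G (Ti); 20:C/T (Ti).
Of the 7 differences, 3 transitions and 4 transversions, so the answer is 3.

3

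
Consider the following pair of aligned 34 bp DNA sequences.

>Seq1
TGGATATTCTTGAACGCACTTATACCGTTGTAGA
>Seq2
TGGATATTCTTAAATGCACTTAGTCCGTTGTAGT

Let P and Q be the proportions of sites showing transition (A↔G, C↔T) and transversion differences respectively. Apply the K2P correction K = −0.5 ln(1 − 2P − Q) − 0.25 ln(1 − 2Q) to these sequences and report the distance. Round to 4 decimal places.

0.1638

The sequences differ at positions 12 (G/A, transition), 15 (C/T, transition), 23 (T/G, transversion), 24 (A/T, transversion), 34 (A/T, transversion).
Of the 5 differences, 2 transitions and 3 transversions over 34 sites: P = 2/34 = 0.058824, Q = 3/34 = 0.088235.
d = −0.5·ln(0.794117) − 0.25·ln(0.823530) = −0.5·(-0.230524) − 0.25·(-0.194155) = 0.1638.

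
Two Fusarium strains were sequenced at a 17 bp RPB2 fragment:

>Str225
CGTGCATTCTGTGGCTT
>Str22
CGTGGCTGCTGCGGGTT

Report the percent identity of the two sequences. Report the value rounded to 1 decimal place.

Mismatches occur at site 5 (C→G), site 6 (A→C), site 8 (T→G), site 12 (T→C), site 15 (C→G).
12 of the 17 sites match, so the percent identity is 12/17 × 100 = 70.6%.

70.6%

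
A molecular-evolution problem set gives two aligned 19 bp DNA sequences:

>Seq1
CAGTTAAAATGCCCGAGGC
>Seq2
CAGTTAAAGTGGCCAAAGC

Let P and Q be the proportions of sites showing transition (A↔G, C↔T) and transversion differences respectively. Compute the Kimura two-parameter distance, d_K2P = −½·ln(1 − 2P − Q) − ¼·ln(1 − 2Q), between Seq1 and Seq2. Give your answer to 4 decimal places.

Differing sites — 9:A/G (Ti); 12:C/G (Tv); 15:G/A (Ti); 17:G/A (Ti).
Of the 4 differences, 3 transitions and 1 transversion over 19 sites: P = 3/19 = 0.157895, Q = 1/19 = 0.052632.
d = −0.5·ln(0.631578) − 0.25·ln(0.894736) = −0.5·(-0.459534) − 0.25·(-0.111227) = 0.2576.

0.2576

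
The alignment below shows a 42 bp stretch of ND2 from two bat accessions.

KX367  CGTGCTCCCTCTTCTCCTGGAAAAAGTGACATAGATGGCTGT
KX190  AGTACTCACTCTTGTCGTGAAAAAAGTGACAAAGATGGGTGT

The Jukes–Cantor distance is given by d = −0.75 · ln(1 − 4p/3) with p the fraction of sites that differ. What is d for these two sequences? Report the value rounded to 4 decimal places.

Mismatches occur at site 1 (C↔A), site 4 (G↔A), site 8 (C↔A), site 14 (C↔G), site 17 (C↔G), site 20 (G↔A), site 32 (T↔A), site 39 (C↔G).
p = 8/42 = 0.190476.
d = −0.75 · ln(1 − (4/3)·0.190476) = −0.75 · ln(0.746032) = −0.75 · (-0.292987) = 0.2197.

0.2197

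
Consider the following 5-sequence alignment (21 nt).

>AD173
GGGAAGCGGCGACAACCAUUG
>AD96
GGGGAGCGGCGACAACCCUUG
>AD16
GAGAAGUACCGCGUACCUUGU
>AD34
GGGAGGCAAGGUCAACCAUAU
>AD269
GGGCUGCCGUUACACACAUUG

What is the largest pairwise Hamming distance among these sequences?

16

Pairwise Hamming distances:
  AD173 vs AD96: 2
  AD173 vs AD16: 10
  AD173 vs AD34: 7
  AD173 vs AD269: 7
  AD96 vs AD16: 11
  AD96 vs AD34: 9
  AD96 vs AD269: 8
  AD16 vs AD34: 10
  AD16 vs AD269: 16
  AD34 vs AD269: 11
The largest is 16, between AD16 and AD269.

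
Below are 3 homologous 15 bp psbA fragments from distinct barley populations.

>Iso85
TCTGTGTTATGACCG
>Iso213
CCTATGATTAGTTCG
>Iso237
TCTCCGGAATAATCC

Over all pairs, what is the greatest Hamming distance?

Pairwise Hamming distances:
  Iso85 vs Iso213: 7
  Iso85 vs Iso237: 7
  Iso213 vs Iso237: 10
The largest is 10, between Iso213 and Iso237.

10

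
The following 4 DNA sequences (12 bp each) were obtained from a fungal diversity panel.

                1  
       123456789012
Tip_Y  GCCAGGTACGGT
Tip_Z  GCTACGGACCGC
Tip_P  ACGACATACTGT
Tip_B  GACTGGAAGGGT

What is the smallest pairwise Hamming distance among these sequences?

Pairwise Hamming distances:
  Tip_Y vs Tip_Z: 5
  Tip_Y vs Tip_P: 5
  Tip_Y vs Tip_B: 4
  Tip_Z vs Tip_P: 6
  Tip_Z vs Tip_B: 8
  Tip_P vs Tip_B: 9
The smallest is 4, between Tip_Y and Tip_B.

4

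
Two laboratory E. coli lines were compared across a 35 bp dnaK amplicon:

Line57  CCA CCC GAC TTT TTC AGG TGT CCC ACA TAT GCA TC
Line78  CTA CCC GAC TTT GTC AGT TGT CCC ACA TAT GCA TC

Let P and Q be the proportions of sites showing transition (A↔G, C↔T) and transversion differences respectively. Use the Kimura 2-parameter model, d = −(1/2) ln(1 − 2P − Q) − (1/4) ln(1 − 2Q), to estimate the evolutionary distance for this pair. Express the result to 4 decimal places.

Differing sites — 2:C/T (Ti); 13:T/G (Tv); 18:G/T (Tv).
Of the 3 differences, 1 transition and 2 transversions over 35 sites: P = 1/35 = 0.028571, Q = 2/35 = 0.057143.
d = −0.5·ln(0.885715) − 0.25·ln(0.885714) = −0.5·(-0.121360) − 0.25·(-0.121361) = 0.0910.

0.0910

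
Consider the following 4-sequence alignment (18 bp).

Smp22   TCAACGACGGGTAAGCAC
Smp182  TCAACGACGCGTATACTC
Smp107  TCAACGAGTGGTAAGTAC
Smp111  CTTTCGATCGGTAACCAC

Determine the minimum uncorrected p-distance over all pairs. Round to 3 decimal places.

Pairwise Hamming distances:
  Smp22 vs Smp182: 4
  Smp22 vs Smp107: 3
  Smp22 vs Smp111: 7
  Smp182 vs Smp107: 7
  Smp182 vs Smp111: 10
  Smp107 vs Smp111: 8
The smallest is 3 mismatches, between Smp22 and Smp107; p = 3/18 = 0.167.

0.167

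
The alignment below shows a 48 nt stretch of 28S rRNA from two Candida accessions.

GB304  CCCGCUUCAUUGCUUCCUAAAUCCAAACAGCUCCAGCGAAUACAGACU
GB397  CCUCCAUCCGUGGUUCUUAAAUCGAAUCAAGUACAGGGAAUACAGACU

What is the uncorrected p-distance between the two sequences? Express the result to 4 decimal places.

The sequences differ at positions 3 (C/U), 4 (G/C), 6 (U/A), 9 (A/C), 10 (U/G), 13 (C/G), 17 (C/U), 24 (C/G), 27 (A/U), 30 (G/A), 31 (C/G), 33 (C/A), 37 (C/G).
There are 13 differences over 48 sites, so p = 13/48 = 0.2708.

0.2708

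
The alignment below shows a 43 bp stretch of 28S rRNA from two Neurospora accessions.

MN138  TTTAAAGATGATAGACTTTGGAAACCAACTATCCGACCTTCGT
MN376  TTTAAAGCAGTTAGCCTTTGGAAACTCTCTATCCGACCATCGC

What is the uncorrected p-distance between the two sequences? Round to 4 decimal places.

0.2093

The sequences differ at positions 8 (A/C), 9 (T/A), 11 (A/T), 15 (A/C), 26 (C/T), 27 (A/C), 28 (A/T), 39 (T/A), 43 (T/C).
There are 9 differences over 43 sites, so p = 9/43 = 0.2093.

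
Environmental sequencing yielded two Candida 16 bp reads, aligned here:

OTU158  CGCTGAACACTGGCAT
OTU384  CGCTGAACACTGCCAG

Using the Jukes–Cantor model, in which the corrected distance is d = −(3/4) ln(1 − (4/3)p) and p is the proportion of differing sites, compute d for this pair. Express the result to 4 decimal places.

0.1367

The sequences differ at positions 13 (G/C), 16 (T/G).
p = 2/16 = 0.125000.
d = −0.75 · ln(1 − (4/3)·0.125000) = −0.75 · ln(0.833333) = −0.75 · (-0.182322) = 0.1367.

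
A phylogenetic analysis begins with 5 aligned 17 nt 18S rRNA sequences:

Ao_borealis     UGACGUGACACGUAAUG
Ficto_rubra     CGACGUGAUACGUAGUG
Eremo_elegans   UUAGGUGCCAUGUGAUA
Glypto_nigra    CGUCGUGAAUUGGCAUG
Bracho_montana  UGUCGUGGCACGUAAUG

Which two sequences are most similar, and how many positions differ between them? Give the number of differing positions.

2

Pairwise Hamming distances:
  Ao_borealis vs Ficto_rubra: 3
  Ao_borealis vs Eremo_elegans: 6
  Ao_borealis vs Glypto_nigra: 7
  Ao_borealis vs Bracho_montana: 2
  Ficto_rubra vs Eremo_elegans: 9
  Ficto_rubra vs Glypto_nigra: 7
  Ficto_rubra vs Bracho_montana: 5
  Eremo_elegans vs Glypto_nigra: 10
  Eremo_elegans vs Bracho_montana: 7
  Glypto_nigra vs Bracho_montana: 7
The smallest is 2, between Ao_borealis and Bracho_montana.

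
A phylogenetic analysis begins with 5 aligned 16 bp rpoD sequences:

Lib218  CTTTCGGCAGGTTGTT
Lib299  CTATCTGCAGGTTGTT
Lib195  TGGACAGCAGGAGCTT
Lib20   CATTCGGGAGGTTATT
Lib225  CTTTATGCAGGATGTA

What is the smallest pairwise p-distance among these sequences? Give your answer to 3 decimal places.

Pairwise Hamming distances:
  Lib218 vs Lib299: 2
  Lib218 vs Lib195: 8
  Lib218 vs Lib20: 3
  Lib218 vs Lib225: 4
  Lib299 vs Lib195: 8
  Lib299 vs Lib20: 5
  Lib299 vs Lib225: 4
  Lib195 vs Lib20: 9
  Lib195 vs Lib225: 9
  Lib20 vs Lib225: 7
The smallest is 2 mismatches, between Lib218 and Lib299; p = 2/16 = 0.125.

0.125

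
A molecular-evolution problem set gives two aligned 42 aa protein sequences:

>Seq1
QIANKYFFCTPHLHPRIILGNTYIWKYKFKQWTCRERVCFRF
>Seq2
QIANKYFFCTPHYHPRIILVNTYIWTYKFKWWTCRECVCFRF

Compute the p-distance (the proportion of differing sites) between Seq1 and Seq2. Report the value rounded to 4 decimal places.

The sequences differ at positions 13 (L/Y), 20 (G/V), 26 (K/T), 31 (Q/W), 37 (R/C).
There are 5 differences over 42 sites, so p = 5/42 = 0.1190.

0.1190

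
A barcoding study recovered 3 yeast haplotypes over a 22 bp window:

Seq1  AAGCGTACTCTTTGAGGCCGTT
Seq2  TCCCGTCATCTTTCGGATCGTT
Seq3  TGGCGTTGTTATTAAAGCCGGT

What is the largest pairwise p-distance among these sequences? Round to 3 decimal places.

0.545

Pairwise Hamming distances:
  Seq1 vs Seq2: 9
  Seq1 vs Seq3: 9
  Seq2 vs Seq3: 12
The largest is 12 mismatches, between Seq2 and Seq3; p = 12/22 = 0.545.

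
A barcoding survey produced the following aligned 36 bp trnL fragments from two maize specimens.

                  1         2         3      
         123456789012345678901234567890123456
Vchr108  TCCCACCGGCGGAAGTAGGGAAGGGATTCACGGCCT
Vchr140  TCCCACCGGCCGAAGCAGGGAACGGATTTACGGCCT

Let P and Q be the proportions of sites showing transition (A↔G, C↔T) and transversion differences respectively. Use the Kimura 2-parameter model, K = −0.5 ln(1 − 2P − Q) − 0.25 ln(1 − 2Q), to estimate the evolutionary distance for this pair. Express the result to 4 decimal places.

0.1206

The sequences differ at positions 11 (G/C, transversion), 16 (T/C, transition), 23 (G/C, transversion), 29 (C/T, transition).
Of the 4 differences, 2 transitions and 2 transversions over 36 sites: P = 2/36 = 0.055556, Q = 2/36 = 0.055556.
d = −0.5·ln(0.833332) − 0.25·ln(0.888888) = −0.5·(-0.182323) − 0.25·(-0.117784) = 0.1206.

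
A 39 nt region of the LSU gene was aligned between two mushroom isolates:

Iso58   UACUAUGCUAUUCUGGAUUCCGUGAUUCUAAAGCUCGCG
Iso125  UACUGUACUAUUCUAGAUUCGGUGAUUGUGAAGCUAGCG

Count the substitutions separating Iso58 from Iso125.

The sequences differ at positions 5 (A/G), 7 (G/A), 15 (G/A), 21 (C/G), 28 (C/G), 30 (A/G), 36 (C/A).
That gives 7 mismatches out of 39 aligned sites, so the Hamming distance is 7.

7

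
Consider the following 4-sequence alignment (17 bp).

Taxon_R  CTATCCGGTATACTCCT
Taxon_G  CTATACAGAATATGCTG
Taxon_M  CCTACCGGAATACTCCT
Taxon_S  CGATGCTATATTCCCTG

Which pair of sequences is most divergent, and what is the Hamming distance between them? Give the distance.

11

Pairwise Hamming distances:
  Taxon_R vs Taxon_G: 7
  Taxon_R vs Taxon_M: 4
  Taxon_R vs Taxon_S: 8
  Taxon_G vs Taxon_M: 9
  Taxon_G vs Taxon_S: 8
  Taxon_M vs Taxon_S: 11
The largest is 11, between Taxon_M and Taxon_S.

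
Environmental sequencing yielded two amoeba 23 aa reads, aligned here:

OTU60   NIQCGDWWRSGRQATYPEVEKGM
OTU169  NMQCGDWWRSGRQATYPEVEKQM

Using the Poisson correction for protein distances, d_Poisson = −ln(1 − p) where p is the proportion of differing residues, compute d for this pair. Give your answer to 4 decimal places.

0.0910

Mismatches occur at site 2 (I↔M), site 22 (G↔Q).
p = 2/23 = 0.086957.
d = −ln(1 − 0.086957) = −ln(0.913043) = 0.0910.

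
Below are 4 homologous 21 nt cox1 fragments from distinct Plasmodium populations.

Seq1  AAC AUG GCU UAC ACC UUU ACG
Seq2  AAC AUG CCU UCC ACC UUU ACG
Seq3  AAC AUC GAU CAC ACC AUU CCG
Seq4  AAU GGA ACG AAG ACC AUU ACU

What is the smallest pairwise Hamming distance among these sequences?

2

Pairwise Hamming distances:
  Seq1 vs Seq2: 2
  Seq1 vs Seq3: 5
  Seq1 vs Seq4: 10
  Seq2 vs Seq3: 7
  Seq2 vs Seq4: 11
  Seq3 vs Seq4: 11
The smallest is 2, between Seq1 and Seq2.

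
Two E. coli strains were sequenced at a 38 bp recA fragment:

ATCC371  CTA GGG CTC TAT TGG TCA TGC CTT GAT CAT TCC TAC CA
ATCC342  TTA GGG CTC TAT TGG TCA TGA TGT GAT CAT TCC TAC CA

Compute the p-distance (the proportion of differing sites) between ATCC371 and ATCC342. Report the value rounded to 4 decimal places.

The sequences differ at positions 1 (C/T), 21 (C/A), 22 (C/T), 23 (T/G).
There are 4 differences over 38 sites, so p = 4/38 = 0.1053.

0.1053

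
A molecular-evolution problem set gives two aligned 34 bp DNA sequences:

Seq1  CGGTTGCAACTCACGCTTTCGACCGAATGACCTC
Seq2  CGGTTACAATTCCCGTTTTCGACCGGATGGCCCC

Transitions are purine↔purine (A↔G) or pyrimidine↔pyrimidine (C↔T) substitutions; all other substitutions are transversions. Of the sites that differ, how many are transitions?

Mismatches occur at site 6 (G→A, transition), site 10 (C→T, transition), site 13 (A→C, transversion), site 16 (C→T, transition), site 26 (A→G, transition), site 30 (A→G, transition), site 33 (T→C, transition).
Of the 7 differences, 6 transitions and 1 transversion, so the answer is 6.

6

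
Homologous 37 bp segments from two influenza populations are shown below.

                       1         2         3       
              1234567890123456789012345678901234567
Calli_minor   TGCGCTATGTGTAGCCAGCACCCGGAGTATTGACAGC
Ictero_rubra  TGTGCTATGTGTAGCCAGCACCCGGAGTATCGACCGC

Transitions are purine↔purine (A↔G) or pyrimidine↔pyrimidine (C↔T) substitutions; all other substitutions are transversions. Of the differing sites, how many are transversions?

Mismatches occur at site 3 (C↔T, transition), site 31 (T↔C, transition), site 35 (A↔C, transversion).
Of the 3 differences, 2 transitions and 1 transversion, so the answer is 1.

1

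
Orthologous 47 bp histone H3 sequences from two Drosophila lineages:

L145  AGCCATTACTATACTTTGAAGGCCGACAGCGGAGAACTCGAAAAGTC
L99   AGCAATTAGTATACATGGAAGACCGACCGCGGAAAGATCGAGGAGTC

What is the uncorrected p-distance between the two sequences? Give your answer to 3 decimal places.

0.234

Differing sites — 4:C/A; 9:C/G; 15:T/A; 17:T/G; 22:G/A; 28:A/C; 34:G/A; 36:A/G; 37:C/A; 42:A/G; 43:A/G.
There are 11 differences over 47 sites, so p = 11/47 = 0.234.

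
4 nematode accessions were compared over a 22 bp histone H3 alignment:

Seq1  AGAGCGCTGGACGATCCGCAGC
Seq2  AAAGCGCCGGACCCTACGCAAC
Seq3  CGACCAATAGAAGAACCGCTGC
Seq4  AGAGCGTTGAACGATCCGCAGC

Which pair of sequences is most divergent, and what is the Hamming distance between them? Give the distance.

Pairwise Hamming distances:
  Seq1 vs Seq2: 6
  Seq1 vs Seq3: 8
  Seq1 vs Seq4: 2
  Seq2 vs Seq3: 14
  Seq2 vs Seq4: 8
  Seq3 vs Seq4: 9
The largest is 14, between Seq2 and Seq3.

14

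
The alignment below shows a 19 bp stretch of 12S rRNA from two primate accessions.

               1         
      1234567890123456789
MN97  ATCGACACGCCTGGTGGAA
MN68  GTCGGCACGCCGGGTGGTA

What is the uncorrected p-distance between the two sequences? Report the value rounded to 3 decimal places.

The sequences differ at positions 1 (A/G), 5 (A/G), 12 (T/G), 18 (A/T).
There are 4 differences over 19 sites, so p = 4/19 = 0.211.

0.211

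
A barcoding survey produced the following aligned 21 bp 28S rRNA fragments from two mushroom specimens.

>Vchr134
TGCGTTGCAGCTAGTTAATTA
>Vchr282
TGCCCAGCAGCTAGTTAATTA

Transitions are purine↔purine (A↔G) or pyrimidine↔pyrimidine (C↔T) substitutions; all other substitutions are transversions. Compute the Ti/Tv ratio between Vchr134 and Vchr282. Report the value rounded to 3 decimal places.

Mismatches occur at site 4 (G→C, transversion), site 5 (T→C, transition), site 6 (T→A, transversion).
Of the 3 differences, 1 transition and 2 transversions, so Ti/Tv = 1/2 = 0.500.

0.500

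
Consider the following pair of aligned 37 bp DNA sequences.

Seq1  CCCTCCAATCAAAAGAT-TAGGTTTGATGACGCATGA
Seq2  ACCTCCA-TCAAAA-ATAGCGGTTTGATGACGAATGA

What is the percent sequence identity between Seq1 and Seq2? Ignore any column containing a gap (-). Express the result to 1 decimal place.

88.2%

Excluding the 3 gap columns leaves 34 comparable sites.
The sequences differ at positions 1 (C/A), 19 (T/G), 20 (A/C), 33 (C/A).
30 of the 34 comparable sites match, so the percent identity is 30/34 × 100 = 88.2%.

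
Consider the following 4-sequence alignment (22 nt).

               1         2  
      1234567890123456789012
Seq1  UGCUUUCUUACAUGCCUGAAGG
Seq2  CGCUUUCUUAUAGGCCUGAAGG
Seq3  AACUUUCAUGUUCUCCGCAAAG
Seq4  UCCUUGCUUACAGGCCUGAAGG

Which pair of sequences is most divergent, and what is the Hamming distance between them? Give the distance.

12

Pairwise Hamming distances:
  Seq1 vs Seq2: 3
  Seq1 vs Seq3: 11
  Seq1 vs Seq4: 3
  Seq2 vs Seq3: 10
  Seq2 vs Seq4: 4
  Seq3 vs Seq4: 12
The largest is 12, between Seq3 and Seq4.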